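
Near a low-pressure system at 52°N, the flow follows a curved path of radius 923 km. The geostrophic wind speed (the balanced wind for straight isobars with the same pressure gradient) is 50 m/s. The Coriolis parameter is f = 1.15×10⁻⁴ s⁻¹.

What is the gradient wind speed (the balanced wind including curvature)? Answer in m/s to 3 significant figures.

Around a low, centrifugal force acts outward with Coriolis, so pressure-gradient force balances both:
(1/ρ)|∂P/∂n| = fV + V²/R  →  V² + fR·V − fR·V_g = 0
With fR = 1.15×10⁻⁴ × 923×10³ m = 106 m/s:
V = [−fR + √((fR)² + 4 fR V_g)]/2 = [−106 + √(106² + 4×106×50)]/2 = 37.1 m/s
Subgeostrophic (V < V_g = 50 m/s), as expected around a low.

37.1 m/s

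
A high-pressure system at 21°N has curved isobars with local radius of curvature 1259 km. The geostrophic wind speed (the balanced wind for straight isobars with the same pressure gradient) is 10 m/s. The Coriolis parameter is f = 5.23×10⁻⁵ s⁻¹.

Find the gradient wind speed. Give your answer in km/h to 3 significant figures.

44.3 km/h

Around a high, pressure-gradient force acts outward with centrifugal, so Coriolis balances both:
fV = (1/ρ)|∂P/∂n| + V²/R  →  V² − fR·V + fR·V_g = 0
With fR = 5.23×10⁻⁵ × 1259×10³ m = 65.8 m/s:
V = [fR − √((fR)² − 4 fR V_g)]/2 = [65.8 − √(65.8² − 4×65.8×10)]/2 = 12.3 m/s
Supergeostrophic (V > V_g = 10 m/s), as expected around a high.
Converting: 12.3 m/s × 3.6 = 44.3 km/h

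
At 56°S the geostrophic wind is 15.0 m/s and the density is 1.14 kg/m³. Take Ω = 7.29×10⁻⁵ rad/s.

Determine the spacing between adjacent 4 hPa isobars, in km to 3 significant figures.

Coriolis parameter at 56°S:
f = 2Ω sin φ = 2 × 7.29×10⁻⁵ × sin 56° = 1.21×10⁻⁴ s⁻¹
Geostrophic balance rearranged: |∂P/∂n| = f ρ V_g
|∂P/∂n| = 1.21×10⁻⁴ × 1.14 × 15.0 = 2.07×10⁻³ Pa/m
Isobar spacing: Δn = ΔP/|∂P/∂n| = 400 Pa / 2.07×10⁻³ Pa/m = 193523 m ≈ 194 km

194 km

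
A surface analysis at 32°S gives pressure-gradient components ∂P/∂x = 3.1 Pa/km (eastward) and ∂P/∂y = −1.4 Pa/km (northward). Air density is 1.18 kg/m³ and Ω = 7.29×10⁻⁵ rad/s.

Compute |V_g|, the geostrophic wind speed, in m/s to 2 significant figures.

37 m/s

Coriolis parameter at 32°S:
f = 2Ω sin φ = 2 × 7.29×10⁻⁵ × sin 32° = 7.73×10⁻⁵ s⁻¹
In the Southern Hemisphere f is negative: f = −7.73×10⁻⁵ s⁻¹.
Component geostrophic relations (x east, y north):
u_g = −(1/(fρ)) ∂P/∂y,  v_g = (1/(fρ)) ∂P/∂x
u_g = −(−1.4×10⁻³)/(−7.73×10⁻⁵ × 1.18) = −15.4 m/s;  v_g = (3.1×10⁻³)/(−7.73×10⁻⁵ × 1.18) = −34.0 m/s
|V_g| = √(u_g² + v_g²) = 37.3 m/s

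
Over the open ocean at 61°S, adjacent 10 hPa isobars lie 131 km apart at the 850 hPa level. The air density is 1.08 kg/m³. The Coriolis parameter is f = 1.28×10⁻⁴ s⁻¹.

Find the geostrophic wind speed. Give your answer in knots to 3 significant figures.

107 knots

Pressure gradient: |∂P/∂n| = 1000 Pa / 131000 m = 7.63×10⁻³ Pa/m
Geostrophic balance (pressure-gradient force = Coriolis force):
V_g = (1/(fρ)) |∂P/∂n| = 7.63×10⁻³ / (1.28×10⁻⁴ × 1.08) = 55.2 m/s
Converting: 55.2 m/s × 1.944 = 107 knots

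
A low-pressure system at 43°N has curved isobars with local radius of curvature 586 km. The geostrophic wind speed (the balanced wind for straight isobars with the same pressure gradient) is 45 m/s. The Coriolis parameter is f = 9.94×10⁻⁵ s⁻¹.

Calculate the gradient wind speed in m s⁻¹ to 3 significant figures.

29.8 m s⁻¹

Around a low, centrifugal force acts outward with Coriolis, so pressure-gradient force balances both:
(1/ρ)|∂P/∂n| = fV + V²/R  →  V² + fR·V − fR·V_g = 0
With fR = 9.94×10⁻⁵ × 586×10³ m = 58.2 m/s:
V = [−fR + √((fR)² + 4 fR V_g)]/2 = [−58.2 + √(58.2² + 4×58.2×45)]/2 = 29.8 m/s
Subgeostrophic (V < V_g = 45 m/s), as expected around a low.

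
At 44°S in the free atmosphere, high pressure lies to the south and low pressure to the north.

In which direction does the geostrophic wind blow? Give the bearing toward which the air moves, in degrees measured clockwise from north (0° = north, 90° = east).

270°

The pressure-gradient force points toward the north (bearing 000°).
Geostrophic balance: in the Southern Hemisphere the Coriolis force deflects motion to the left, so the geostrophic wind blows 90° to the left of the pressure-gradient force (low pressure on the right).
Rotating 000° by 90° counterclockwise gives 270° — the wind blows toward the west.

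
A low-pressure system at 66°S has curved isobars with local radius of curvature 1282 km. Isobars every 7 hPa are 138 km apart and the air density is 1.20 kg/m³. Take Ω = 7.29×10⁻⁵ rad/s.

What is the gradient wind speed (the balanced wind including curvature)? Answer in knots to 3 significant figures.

Coriolis parameter at 66°S:
f = 2Ω sin φ = 2 × 7.29×10⁻⁵ × sin 66° = 1.33×10⁻⁴ s⁻¹
Pressure gradient: |∂P/∂n| = 700 Pa / 138000 m = 5.07×10⁻³ Pa/m
Geostrophic speed: V_g = |∂P/∂n|/(fρ) = 5.07×10⁻³/(1.33×10⁻⁴ × 1.20) = 31.7 m/s
Around a low, centrifugal force acts outward with Coriolis, so pressure-gradient force balances both:
(1/ρ)|∂P/∂n| = fV + V²/R  →  V² + fR·V − fR·V_g = 0
With fR = 1.33×10⁻⁴ × 1282×10³ m = 171 m/s:
V = [−fR + √((fR)² + 4 fR V_g)]/2 = [−171 + √(171² + 4×171×31.7)]/2 = 27.4 m/s
Subgeostrophic (V < V_g = 31.7 m/s), as expected around a low.
Converting: 27.4 m/s × 1.944 = 53.2 knots

53.2 knots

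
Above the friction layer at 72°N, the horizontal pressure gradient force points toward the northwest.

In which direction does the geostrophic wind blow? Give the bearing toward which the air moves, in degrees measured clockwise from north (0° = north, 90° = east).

045°

The pressure-gradient force points toward the northwest (bearing 315°).
Geostrophic balance: in the Northern Hemisphere the Coriolis force deflects motion to the right, so the geostrophic wind blows 90° to the right of the pressure-gradient force (low pressure on the left).
Rotating 315° by 90° clockwise gives 045° — the wind blows toward the northeast.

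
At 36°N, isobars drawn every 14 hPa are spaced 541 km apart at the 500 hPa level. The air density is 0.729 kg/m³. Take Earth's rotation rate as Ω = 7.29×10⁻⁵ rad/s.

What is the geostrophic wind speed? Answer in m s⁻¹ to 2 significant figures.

41 m s⁻¹

Coriolis parameter at 36°N:
f = 2Ω sin φ = 2 × 7.29×10⁻⁵ × sin 36° = 8.57×10⁻⁵ s⁻¹
Pressure gradient: |∂P/∂n| = 1400 Pa / 541000 m = 2.59×10⁻³ Pa/m
Geostrophic balance (pressure-gradient force = Coriolis force):
V_g = (1/(fρ)) |∂P/∂n| = 2.59×10⁻³ / (8.57×10⁻⁵ × 0.729) = 41.4 m/s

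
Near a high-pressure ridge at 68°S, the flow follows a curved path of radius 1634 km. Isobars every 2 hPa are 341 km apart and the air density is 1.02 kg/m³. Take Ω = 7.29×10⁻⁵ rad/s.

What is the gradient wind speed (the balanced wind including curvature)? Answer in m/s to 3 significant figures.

4.34 m/s

Coriolis parameter at 68°S:
f = 2Ω sin φ = 2 × 7.29×10⁻⁵ × sin 68° = 1.35×10⁻⁴ s⁻¹
Pressure gradient: |∂P/∂n| = 200 Pa / 341000 m = 5.87×10⁻⁴ Pa/m
Geostrophic speed: V_g = |∂P/∂n|/(fρ) = 5.87×10⁻⁴/(1.35×10⁻⁴ × 1.02) = 4.25 m/s
Around a high, pressure-gradient force acts outward with centrifugal, so Coriolis balances both:
fV = (1/ρ)|∂P/∂n| + V²/R  →  V² − fR·V + fR·V_g = 0
With fR = 1.35×10⁻⁴ × 1634×10³ m = 221 m/s:
V = [fR − √((fR)² − 4 fR V_g)]/2 = [221 − √(221² − 4×221×4.25)]/2 = 4.34 m/s
Supergeostrophic (V > V_g = 4.25 m/s), as expected around a high.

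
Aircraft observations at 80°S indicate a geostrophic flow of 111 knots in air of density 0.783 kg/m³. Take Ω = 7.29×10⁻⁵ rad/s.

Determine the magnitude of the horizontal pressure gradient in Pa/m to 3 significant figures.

6.42×10⁻³ Pa/m

Coriolis parameter at 80°S:
f = 2Ω sin φ = 2 × 7.29×10⁻⁵ × sin 80° = 1.44×10⁻⁴ s⁻¹
Wind speed in SI: 111 knots = 57.1 m/s
Geostrophic balance rearranged: |∂P/∂n| = f ρ V_g
|∂P/∂n| = 1.44×10⁻⁴ × 0.783 × 57.1 = 6.42×10⁻³ Pa/m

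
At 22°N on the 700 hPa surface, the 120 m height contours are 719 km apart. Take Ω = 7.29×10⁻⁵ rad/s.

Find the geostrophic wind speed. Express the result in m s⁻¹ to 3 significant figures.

Coriolis parameter at 22°N:
f = 2Ω sin φ = 2 × 7.29×10⁻⁵ × sin 22° = 5.46×10⁻⁵ s⁻¹
Height gradient: |∂Z/∂n| = 120 m / 719000 m = 1.67×10⁻⁴
On a pressure surface, geostrophic balance gives V_g = (g/f)|∂Z/∂n|:
V_g = 9.81 × 1.67×10⁻⁴ / 5.46×10⁻⁵ = 30.0 m/s

30.0 m s⁻¹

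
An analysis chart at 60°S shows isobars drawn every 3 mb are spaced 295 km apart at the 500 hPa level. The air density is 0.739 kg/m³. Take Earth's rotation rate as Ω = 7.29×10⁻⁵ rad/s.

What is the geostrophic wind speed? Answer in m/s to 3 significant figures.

10.9 m/s

Coriolis parameter at 60°S:
f = 2Ω sin φ = 2 × 7.29×10⁻⁵ × sin 60° = 1.26×10⁻⁴ s⁻¹
Pressure gradient: |∂P/∂n| = 300 Pa / 295000 m = 1.02×10⁻³ Pa/m
Geostrophic balance (pressure-gradient force = Coriolis force):
V_g = (1/(fρ)) |∂P/∂n| = 1.02×10⁻³ / (1.26×10⁻⁴ × 0.739) = 10.9 m/s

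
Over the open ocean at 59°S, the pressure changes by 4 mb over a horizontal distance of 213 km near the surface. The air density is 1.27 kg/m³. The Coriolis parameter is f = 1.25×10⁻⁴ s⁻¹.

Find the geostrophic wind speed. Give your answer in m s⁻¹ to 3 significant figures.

Pressure gradient: |∂P/∂n| = 400 Pa / 213000 m = 1.88×10⁻³ Pa/m
Geostrophic balance (pressure-gradient force = Coriolis force):
V_g = (1/(fρ)) |∂P/∂n| = 1.88×10⁻³ / (1.25×10⁻⁴ × 1.27) = 11.8 m/s

11.8 m s⁻¹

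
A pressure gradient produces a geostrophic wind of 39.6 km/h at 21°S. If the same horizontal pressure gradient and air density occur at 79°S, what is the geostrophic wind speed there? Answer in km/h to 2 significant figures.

With the same pressure gradient and density, V_g ∝ 1/f ∝ 1/sin φ.
V₂ = V₁ · sin φ₁ / sin φ₂ = 39.6 × sin 21° / sin 79°
V₂ = 39.6 × 0.3584/0.9816 = 14 km/h

14 km/h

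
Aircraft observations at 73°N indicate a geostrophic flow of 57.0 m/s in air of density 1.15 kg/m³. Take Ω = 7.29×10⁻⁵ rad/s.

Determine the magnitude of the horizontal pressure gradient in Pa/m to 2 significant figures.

9.1×10⁻³ Pa/m

Coriolis parameter at 73°N:
f = 2Ω sin φ = 2 × 7.29×10⁻⁵ × sin 73° = 1.39×10⁻⁴ s⁻¹
Geostrophic balance rearranged: |∂P/∂n| = f ρ V_g
|∂P/∂n| = 1.39×10⁻⁴ × 1.15 × 57.0 = 9.14×10⁻³ Pa/m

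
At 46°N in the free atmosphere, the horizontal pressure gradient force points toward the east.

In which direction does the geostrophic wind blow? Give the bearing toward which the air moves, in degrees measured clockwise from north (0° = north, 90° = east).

The pressure-gradient force points toward the east (bearing 090°).
Geostrophic balance: in the Northern Hemisphere the Coriolis force deflects motion to the right, so the geostrophic wind blows 90° to the right of the pressure-gradient force (low pressure on the left).
Rotating 090° by 90° clockwise gives 180° — the wind blows toward the south.

180°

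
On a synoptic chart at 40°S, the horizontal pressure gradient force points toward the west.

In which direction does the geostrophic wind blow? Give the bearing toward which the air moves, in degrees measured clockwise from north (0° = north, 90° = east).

180°

The pressure-gradient force points toward the west (bearing 270°).
Geostrophic balance: in the Southern Hemisphere the Coriolis force deflects motion to the left, so the geostrophic wind blows 90° to the left of the pressure-gradient force (low pressure on the right).
Rotating 270° by 90° counterclockwise gives 180° — the wind blows toward the south.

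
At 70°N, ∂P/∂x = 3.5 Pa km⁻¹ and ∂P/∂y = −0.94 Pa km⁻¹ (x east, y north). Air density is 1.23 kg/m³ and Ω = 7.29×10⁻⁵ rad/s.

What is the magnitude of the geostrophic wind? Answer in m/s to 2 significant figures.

Coriolis parameter at 70°N:
f = 2Ω sin φ = 2 × 7.29×10⁻⁵ × sin 70° = 1.37×10⁻⁴ s⁻¹
Component geostrophic relations (x east, y north):
u_g = −(1/(fρ)) ∂P/∂y,  v_g = (1/(fρ)) ∂P/∂x
u_g = −(−0.94×10⁻³)/(1.37×10⁻⁴ × 1.23) = 5.58 m/s;  v_g = (3.5×10⁻³)/(1.37×10⁻⁴ × 1.23) = 20.8 m/s
|V_g| = √(u_g² + v_g²) = 21.5 m/s

22 m/s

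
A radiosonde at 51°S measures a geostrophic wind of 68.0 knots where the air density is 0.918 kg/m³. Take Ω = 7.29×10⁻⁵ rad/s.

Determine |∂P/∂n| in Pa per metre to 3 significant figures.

3.64×10⁻³ Pa/m

Coriolis parameter at 51°S:
f = 2Ω sin φ = 2 × 7.29×10⁻⁵ × sin 51° = 1.13×10⁻⁴ s⁻¹
Wind speed in SI: 68.0 knots = 35.0 m/s
Geostrophic balance rearranged: |∂P/∂n| = f ρ V_g
|∂P/∂n| = 1.13×10⁻⁴ × 0.918 × 35.0 = 3.64×10⁻³ Pa/m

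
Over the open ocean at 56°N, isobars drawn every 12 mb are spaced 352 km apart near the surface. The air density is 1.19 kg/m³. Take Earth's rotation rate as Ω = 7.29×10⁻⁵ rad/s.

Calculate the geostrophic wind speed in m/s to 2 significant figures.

Coriolis parameter at 56°N:
f = 2Ω sin φ = 2 × 7.29×10⁻⁵ × sin 56° = 1.21×10⁻⁴ s⁻¹
Pressure gradient: |∂P/∂n| = 1200 Pa / 352000 m = 3.41×10⁻³ Pa/m
Geostrophic balance (pressure-gradient force = Coriolis force):
V_g = (1/(fρ)) |∂P/∂n| = 3.41×10⁻³ / (1.21×10⁻⁴ × 1.19) = 23.7 m/s

24 m/s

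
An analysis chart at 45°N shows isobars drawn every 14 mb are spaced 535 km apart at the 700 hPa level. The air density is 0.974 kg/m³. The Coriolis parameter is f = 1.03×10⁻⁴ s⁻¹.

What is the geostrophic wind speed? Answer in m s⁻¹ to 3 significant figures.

26.1 m s⁻¹

Pressure gradient: |∂P/∂n| = 1400 Pa / 535000 m = 2.62×10⁻³ Pa/m
Geostrophic balance (pressure-gradient force = Coriolis force):
V_g = (1/(fρ)) |∂P/∂n| = 2.62×10⁻³ / (1.03×10⁻⁴ × 0.974) = 26.1 m/s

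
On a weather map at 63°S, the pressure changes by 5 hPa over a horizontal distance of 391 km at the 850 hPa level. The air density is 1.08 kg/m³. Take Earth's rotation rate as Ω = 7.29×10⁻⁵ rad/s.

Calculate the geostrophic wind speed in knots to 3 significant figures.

Coriolis parameter at 63°S:
f = 2Ω sin φ = 2 × 7.29×10⁻⁵ × sin 63° = 1.30×10⁻⁴ s⁻¹
Pressure gradient: |∂P/∂n| = 500 Pa / 391000 m = 1.28×10⁻³ Pa/m
Geostrophic balance (pressure-gradient force = Coriolis force):
V_g = (1/(fρ)) |∂P/∂n| = 1.28×10⁻³ / (1.30×10⁻⁴ × 1.08) = 9.11 m/s
Converting: 9.11 m/s × 1.944 = 17.7 knots

17.7 knots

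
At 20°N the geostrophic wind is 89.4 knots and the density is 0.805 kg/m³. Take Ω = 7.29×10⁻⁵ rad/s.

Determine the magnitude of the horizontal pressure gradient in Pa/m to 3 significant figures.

1.85×10⁻³ Pa/m

Coriolis parameter at 20°N:
f = 2Ω sin φ = 2 × 7.29×10⁻⁵ × sin 20° = 4.99×10⁻⁵ s⁻¹
Wind speed in SI: 89.4 knots = 46.0 m/s
Geostrophic balance rearranged: |∂P/∂n| = f ρ V_g
|∂P/∂n| = 4.99×10⁻⁵ × 0.805 × 46.0 = 1.85×10⁻³ Pa/m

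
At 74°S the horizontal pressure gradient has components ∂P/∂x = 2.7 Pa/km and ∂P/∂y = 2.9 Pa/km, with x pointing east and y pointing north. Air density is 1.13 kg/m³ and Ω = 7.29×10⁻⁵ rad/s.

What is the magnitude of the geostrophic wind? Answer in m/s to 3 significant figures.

Coriolis parameter at 74°S:
f = 2Ω sin φ = 2 × 7.29×10⁻⁵ × sin 74° = 1.40×10⁻⁴ s⁻¹
In the Southern Hemisphere f is negative: f = −1.40×10⁻⁴ s⁻¹.
Component geostrophic relations (x east, y north):
u_g = −(1/(fρ)) ∂P/∂y,  v_g = (1/(fρ)) ∂P/∂x
u_g = −(2.9×10⁻³)/(−1.40×10⁻⁴ × 1.13) = 18.3 m/s;  v_g = (2.7×10⁻³)/(−1.40×10⁻⁴ × 1.13) = −17.0 m/s
|V_g| = √(u_g² + v_g²) = 25.0 m/s

25.0 m/s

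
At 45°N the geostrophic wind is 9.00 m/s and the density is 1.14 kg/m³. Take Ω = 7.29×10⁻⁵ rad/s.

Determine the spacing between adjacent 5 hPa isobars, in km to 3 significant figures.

Coriolis parameter at 45°N:
f = 2Ω sin φ = 2 × 7.29×10⁻⁵ × sin 45° = 1.03×10⁻⁴ s⁻¹
Geostrophic balance rearranged: |∂P/∂n| = f ρ V_g
|∂P/∂n| = 1.03×10⁻⁴ × 1.14 × 9.00 = 1.06×10⁻³ Pa/m
Isobar spacing: Δn = ΔP/|∂P/∂n| = 500 Pa / 1.06×10⁻³ Pa/m = 472694 m ≈ 473 km

473 km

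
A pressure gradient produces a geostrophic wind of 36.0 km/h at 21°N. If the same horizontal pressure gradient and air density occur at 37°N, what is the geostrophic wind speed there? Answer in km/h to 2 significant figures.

With the same pressure gradient and density, V_g ∝ 1/f ∝ 1/sin φ.
V₂ = V₁ · sin φ₁ / sin φ₂ = 36.0 × sin 21° / sin 37°
V₂ = 36.0 × 0.3584/0.6018 = 21 km/h

21 km/h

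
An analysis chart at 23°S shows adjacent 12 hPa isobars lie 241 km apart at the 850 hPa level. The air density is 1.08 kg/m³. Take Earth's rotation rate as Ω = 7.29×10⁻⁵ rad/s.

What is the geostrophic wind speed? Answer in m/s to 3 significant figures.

80.9 m/s

Coriolis parameter at 23°S:
f = 2Ω sin φ = 2 × 7.29×10⁻⁵ × sin 23° = 5.70×10⁻⁵ s⁻¹
Pressure gradient: |∂P/∂n| = 1200 Pa / 241000 m = 4.98×10⁻³ Pa/m
Geostrophic balance (pressure-gradient force = Coriolis force):
V_g = (1/(fρ)) |∂P/∂n| = 4.98×10⁻³ / (5.70×10⁻⁵ × 1.08) = 80.9 m/s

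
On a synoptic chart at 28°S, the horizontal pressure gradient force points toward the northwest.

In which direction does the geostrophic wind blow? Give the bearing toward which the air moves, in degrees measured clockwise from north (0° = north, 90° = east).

225°

The pressure-gradient force points toward the northwest (bearing 315°).
Geostrophic balance: in the Southern Hemisphere the Coriolis force deflects motion to the left, so the geostrophic wind blows 90° to the left of the pressure-gradient force (low pressure on the right).
Rotating 315° by 90° counterclockwise gives 225° — the wind blows toward the southwest.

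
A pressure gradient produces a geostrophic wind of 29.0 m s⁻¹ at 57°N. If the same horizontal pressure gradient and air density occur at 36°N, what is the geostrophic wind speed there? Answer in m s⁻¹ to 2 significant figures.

With the same pressure gradient and density, V_g ∝ 1/f ∝ 1/sin φ.
V₂ = V₁ · sin φ₁ / sin φ₂ = 29.0 × sin 57° / sin 36°
V₂ = 29.0 × 0.8387/0.5878 = 41 m s⁻¹

41 m s⁻¹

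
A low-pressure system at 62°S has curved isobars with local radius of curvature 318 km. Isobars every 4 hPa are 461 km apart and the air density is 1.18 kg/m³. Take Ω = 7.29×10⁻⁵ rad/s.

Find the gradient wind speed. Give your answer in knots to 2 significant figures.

9.9 knots

Coriolis parameter at 62°S:
f = 2Ω sin φ = 2 × 7.29×10⁻⁵ × sin 62° = 1.29×10⁻⁴ s⁻¹
Pressure gradient: |∂P/∂n| = 400 Pa / 461000 m = 8.68×10⁻⁴ Pa/m
Geostrophic speed: V_g = |∂P/∂n|/(fρ) = 8.68×10⁻⁴/(1.29×10⁻⁴ × 1.18) = 5.71 m/s
Around a low, centrifugal force acts outward with Coriolis, so pressure-gradient force balances both:
(1/ρ)|∂P/∂n| = fV + V²/R  →  V² + fR·V − fR·V_g = 0
With fR = 1.29×10⁻⁴ × 318×10³ m = 40.9 m/s:
V = [−fR + √((fR)² + 4 fR V_g)]/2 = [−40.9 + √(40.9² + 4×40.9×5.71)]/2 = 5.08 m/s
Subgeostrophic (V < V_g = 5.71 m/s), as expected around a low.
Converting: 5.08 m/s × 1.944 = 9.9 knots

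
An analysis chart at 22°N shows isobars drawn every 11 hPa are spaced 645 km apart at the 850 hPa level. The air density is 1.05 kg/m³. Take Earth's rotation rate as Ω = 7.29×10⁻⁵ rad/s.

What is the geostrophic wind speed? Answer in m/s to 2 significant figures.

Coriolis parameter at 22°N:
f = 2Ω sin φ = 2 × 7.29×10⁻⁵ × sin 22° = 5.46×10⁻⁵ s⁻¹
Pressure gradient: |∂P/∂n| = 1100 Pa / 645000 m = 1.71×10⁻³ Pa/m
Geostrophic balance (pressure-gradient force = Coriolis force):
V_g = (1/(fρ)) |∂P/∂n| = 1.71×10⁻³ / (5.46×10⁻⁵ × 1.05) = 29.7 m/s

30 m/s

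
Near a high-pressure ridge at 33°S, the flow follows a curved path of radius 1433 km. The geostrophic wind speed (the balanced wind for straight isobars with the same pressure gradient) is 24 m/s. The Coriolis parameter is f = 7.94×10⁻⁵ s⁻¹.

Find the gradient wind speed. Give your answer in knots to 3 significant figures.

Around a high, pressure-gradient force acts outward with centrifugal, so Coriolis balances both:
fV = (1/ρ)|∂P/∂n| + V²/R  →  V² − fR·V + fR·V_g = 0
With fR = 7.94×10⁻⁵ × 1433×10³ m = 114 m/s:
V = [fR − √((fR)² − 4 fR V_g)]/2 = [114 − √(114² − 4×114×24)]/2 = 34.4 m/s
Supergeostrophic (V > V_g = 24 m/s), as expected around a high.
Converting: 34.4 m/s × 1.944 = 66.9 knots

66.9 knots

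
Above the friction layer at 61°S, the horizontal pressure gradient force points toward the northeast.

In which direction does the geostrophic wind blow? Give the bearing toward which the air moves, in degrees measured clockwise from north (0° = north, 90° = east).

The pressure-gradient force points toward the northeast (bearing 045°).
Geostrophic balance: in the Southern Hemisphere the Coriolis force deflects motion to the left, so the geostrophic wind blows 90° to the left of the pressure-gradient force (low pressure on the right).
Rotating 045° by 90° counterclockwise gives 315° — the wind blows toward the northwest.

315°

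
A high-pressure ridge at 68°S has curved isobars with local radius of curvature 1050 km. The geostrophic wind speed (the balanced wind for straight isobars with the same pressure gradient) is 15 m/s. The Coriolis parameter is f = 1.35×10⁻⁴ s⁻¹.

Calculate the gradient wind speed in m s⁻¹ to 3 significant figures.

Around a high, pressure-gradient force acts outward with centrifugal, so Coriolis balances both:
fV = (1/ρ)|∂P/∂n| + V²/R  →  V² − fR·V + fR·V_g = 0
With fR = 1.35×10⁻⁴ × 1050×10³ m = 142 m/s:
V = [fR − √((fR)² − 4 fR V_g)]/2 = [142 − √(142² − 4×142×15)]/2 = 17.1 m/s
Supergeostrophic (V > V_g = 15 m/s), as expected around a high.

17.1 m s⁻¹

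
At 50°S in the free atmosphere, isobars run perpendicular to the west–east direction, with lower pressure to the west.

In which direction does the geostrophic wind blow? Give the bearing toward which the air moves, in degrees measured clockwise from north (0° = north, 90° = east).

180°

The pressure-gradient force points toward the west (bearing 270°).
Geostrophic balance: in the Southern Hemisphere the Coriolis force deflects motion to the left, so the geostrophic wind blows 90° to the left of the pressure-gradient force (low pressure on the right).
Rotating 270° by 90° counterclockwise gives 180° — the wind blows toward the south.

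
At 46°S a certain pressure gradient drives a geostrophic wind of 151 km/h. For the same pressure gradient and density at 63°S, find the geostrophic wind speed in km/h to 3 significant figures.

With the same pressure gradient and density, V_g ∝ 1/f ∝ 1/sin φ.
V₂ = V₁ · sin φ₁ / sin φ₂ = 151 × sin 46° / sin 63°
V₂ = 151 × 0.7193/0.8910 = 122 km/h

122 km/h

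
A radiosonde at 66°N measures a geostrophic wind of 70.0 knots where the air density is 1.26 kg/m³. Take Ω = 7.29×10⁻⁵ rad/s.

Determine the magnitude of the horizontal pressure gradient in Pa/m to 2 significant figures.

6.0×10⁻³ Pa/m

Coriolis parameter at 66°N:
f = 2Ω sin φ = 2 × 7.29×10⁻⁵ × sin 66° = 1.33×10⁻⁴ s⁻¹
Wind speed in SI: 70.0 knots = 36.0 m/s
Geostrophic balance rearranged: |∂P/∂n| = f ρ V_g
|∂P/∂n| = 1.33×10⁻⁴ × 1.26 × 36.0 = 6.04×10⁻³ Pa/m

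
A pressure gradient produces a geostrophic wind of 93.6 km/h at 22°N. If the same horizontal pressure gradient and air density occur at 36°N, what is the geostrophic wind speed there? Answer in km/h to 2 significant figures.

60 km/h

With the same pressure gradient and density, V_g ∝ 1/f ∝ 1/sin φ.
V₂ = V₁ · sin φ₁ / sin φ₂ = 93.6 × sin 22° / sin 36°
V₂ = 93.6 × 0.3746/0.5878 = 60 km/h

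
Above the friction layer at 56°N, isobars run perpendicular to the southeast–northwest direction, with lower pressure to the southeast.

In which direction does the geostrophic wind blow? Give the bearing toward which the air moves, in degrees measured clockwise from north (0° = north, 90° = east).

225°

The pressure-gradient force points toward the southeast (bearing 135°).
Geostrophic balance: in the Northern Hemisphere the Coriolis force deflects motion to the right, so the geostrophic wind blows 90° to the right of the pressure-gradient force (low pressure on the left).
Rotating 135° by 90° clockwise gives 225° — the wind blows toward the southwest.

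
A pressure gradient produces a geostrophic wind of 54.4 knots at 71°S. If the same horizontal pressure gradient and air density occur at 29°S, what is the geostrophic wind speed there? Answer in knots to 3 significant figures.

With the same pressure gradient and density, V_g ∝ 1/f ∝ 1/sin φ.
V₂ = V₁ · sin φ₁ / sin φ₂ = 54.4 × sin 71° / sin 29°
V₂ = 54.4 × 0.9455/0.4848 = 106 knots

106 knots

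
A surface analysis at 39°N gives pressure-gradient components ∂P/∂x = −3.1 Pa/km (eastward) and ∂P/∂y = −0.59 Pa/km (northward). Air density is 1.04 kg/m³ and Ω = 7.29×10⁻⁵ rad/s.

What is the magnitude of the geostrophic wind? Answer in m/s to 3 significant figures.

Coriolis parameter at 39°N:
f = 2Ω sin φ = 2 × 7.29×10⁻⁵ × sin 39° = 9.18×10⁻⁵ s⁻¹
Component geostrophic relations (x east, y north):
u_g = −(1/(fρ)) ∂P/∂y,  v_g = (1/(fρ)) ∂P/∂x
u_g = −(−0.59×10⁻³)/(9.18×10⁻⁵ × 1.04) = 6.18 m/s;  v_g = (−3.1×10⁻³)/(9.18×10⁻⁵ × 1.04) = −32.5 m/s
|V_g| = √(u_g² + v_g²) = 33.1 m/s

33.1 m/s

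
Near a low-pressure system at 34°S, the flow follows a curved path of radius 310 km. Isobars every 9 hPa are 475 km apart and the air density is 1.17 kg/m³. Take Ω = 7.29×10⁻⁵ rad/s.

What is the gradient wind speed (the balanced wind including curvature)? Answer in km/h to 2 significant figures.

Coriolis parameter at 34°S:
f = 2Ω sin φ = 2 × 7.29×10⁻⁵ × sin 34° = 8.15×10⁻⁵ s⁻¹
Pressure gradient: |∂P/∂n| = 900 Pa / 475000 m = 1.89×10⁻³ Pa/m
Geostrophic speed: V_g = |∂P/∂n|/(fρ) = 1.89×10⁻³/(8.15×10⁻⁵ × 1.17) = 19.9 m/s
Around a low, centrifugal force acts outward with Coriolis, so pressure-gradient force balances both:
(1/ρ)|∂P/∂n| = fV + V²/R  →  V² + fR·V − fR·V_g = 0
With fR = 8.15×10⁻⁵ × 310×10³ m = 25.3 m/s:
V = [−fR + √((fR)² + 4 fR V_g)]/2 = [−25.3 + √(25.3² + 4×25.3×19.9)]/2 = 13.1 m/s
Subgeostrophic (V < V_g = 19.9 m/s), as expected around a low.
Converting: 13.1 m/s × 3.6 = 47 km/h

47 km/h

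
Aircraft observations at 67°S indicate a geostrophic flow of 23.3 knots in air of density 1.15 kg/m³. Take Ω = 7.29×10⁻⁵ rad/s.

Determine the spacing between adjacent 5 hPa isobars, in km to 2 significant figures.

Coriolis parameter at 67°S:
f = 2Ω sin φ = 2 × 7.29×10⁻⁵ × sin 67° = 1.34×10⁻⁴ s⁻¹
Wind speed in SI: 23.3 knots = 12.0 m/s
Geostrophic balance rearranged: |∂P/∂n| = f ρ V_g
|∂P/∂n| = 1.34×10⁻⁴ × 1.15 × 12.0 = 1.85×10⁻³ Pa/m
Isobar spacing: Δn = ΔP/|∂P/∂n| = 500 Pa / 1.85×10⁻³ Pa/m = 270268 m ≈ 270 km

270 km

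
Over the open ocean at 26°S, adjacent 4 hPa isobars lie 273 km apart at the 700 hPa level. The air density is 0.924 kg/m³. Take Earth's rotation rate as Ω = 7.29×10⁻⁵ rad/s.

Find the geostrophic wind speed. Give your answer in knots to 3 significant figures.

Coriolis parameter at 26°S:
f = 2Ω sin φ = 2 × 7.29×10⁻⁵ × sin 26° = 6.39×10⁻⁵ s⁻¹
Pressure gradient: |∂P/∂n| = 400 Pa / 273000 m = 1.47×10⁻³ Pa/m
Geostrophic balance (pressure-gradient force = Coriolis force):
V_g = (1/(fρ)) |∂P/∂n| = 1.47×10⁻³ / (6.39×10⁻⁵ × 0.924) = 24.8 m/s
Converting: 24.8 m/s × 1.944 = 48.2 knots

48.2 knots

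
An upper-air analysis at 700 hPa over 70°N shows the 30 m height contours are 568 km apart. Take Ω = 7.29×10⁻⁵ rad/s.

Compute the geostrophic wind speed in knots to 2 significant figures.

7.4 knots

Coriolis parameter at 70°N:
f = 2Ω sin φ = 2 × 7.29×10⁻⁵ × sin 70° = 1.37×10⁻⁴ s⁻¹
Height gradient: |∂Z/∂n| = 30 m / 568000 m = 5.28×10⁻⁵
On a pressure surface, geostrophic balance gives V_g = (g/f)|∂Z/∂n|:
V_g = 9.81 × 5.28×10⁻⁵ / 1.37×10⁻⁴ = 3.78 m/s
Converting: 3.78 m/s × 1.944 = 7.4 knots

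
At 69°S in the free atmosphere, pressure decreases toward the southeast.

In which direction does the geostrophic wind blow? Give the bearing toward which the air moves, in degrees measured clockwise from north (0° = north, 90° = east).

The pressure-gradient force points toward the southeast (bearing 135°).
Geostrophic balance: in the Southern Hemisphere the Coriolis force deflects motion to the left, so the geostrophic wind blows 90° to the left of the pressure-gradient force (low pressure on the right).
Rotating 135° by 90° counterclockwise gives 045° — the wind blows toward the northeast.

045°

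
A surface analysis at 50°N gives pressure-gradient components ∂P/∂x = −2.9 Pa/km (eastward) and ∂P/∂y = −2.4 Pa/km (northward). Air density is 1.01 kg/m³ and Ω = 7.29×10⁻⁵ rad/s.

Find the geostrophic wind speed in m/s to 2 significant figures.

33 m/s

Coriolis parameter at 50°N:
f = 2Ω sin φ = 2 × 7.29×10⁻⁵ × sin 50° = 1.12×10⁻⁴ s⁻¹
Component geostrophic relations (x east, y north):
u_g = −(1/(fρ)) ∂P/∂y,  v_g = (1/(fρ)) ∂P/∂x
u_g = −(−2.4×10⁻³)/(1.12×10⁻⁴ × 1.01) = 21.3 m/s;  v_g = (−2.9×10⁻³)/(1.12×10⁻⁴ × 1.01) = −25.7 m/s
|V_g| = √(u_g² + v_g²) = 33.4 m/s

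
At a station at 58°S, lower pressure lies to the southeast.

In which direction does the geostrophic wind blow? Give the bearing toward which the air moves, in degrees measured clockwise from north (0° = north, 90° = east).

The pressure-gradient force points toward the southeast (bearing 135°).
Geostrophic balance: in the Southern Hemisphere the Coriolis force deflects motion to the left, so the geostrophic wind blows 90° to the left of the pressure-gradient force (low pressure on the right).
Rotating 135° by 90° counterclockwise gives 045° — the wind blows toward the northeast.

045°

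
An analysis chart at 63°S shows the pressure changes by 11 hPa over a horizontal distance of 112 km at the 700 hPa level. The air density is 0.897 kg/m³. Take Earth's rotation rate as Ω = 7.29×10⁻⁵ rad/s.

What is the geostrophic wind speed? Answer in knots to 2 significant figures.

160 knots

Coriolis parameter at 63°S:
f = 2Ω sin φ = 2 × 7.29×10⁻⁵ × sin 63° = 1.30×10⁻⁴ s⁻¹
Pressure gradient: |∂P/∂n| = 1100 Pa / 112000 m = 9.82×10⁻³ Pa/m
Geostrophic balance (pressure-gradient force = Coriolis force):
V_g = (1/(fρ)) |∂P/∂n| = 9.82×10⁻³ / (1.30×10⁻⁴ × 0.897) = 84.3 m/s
Converting: 84.3 m/s × 1.944 = 160 knots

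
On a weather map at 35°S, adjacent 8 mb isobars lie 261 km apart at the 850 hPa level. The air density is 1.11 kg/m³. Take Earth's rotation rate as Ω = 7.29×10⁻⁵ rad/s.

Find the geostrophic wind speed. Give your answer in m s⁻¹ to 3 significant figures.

33.0 m s⁻¹

Coriolis parameter at 35°S:
f = 2Ω sin φ = 2 × 7.29×10⁻⁵ × sin 35° = 8.36×10⁻⁵ s⁻¹
Pressure gradient: |∂P/∂n| = 800 Pa / 261000 m = 3.07×10⁻³ Pa/m
Geostrophic balance (pressure-gradient force = Coriolis force):
V_g = (1/(fρ)) |∂P/∂n| = 3.07×10⁻³ / (8.36×10⁻⁵ × 1.11) = 33.0 m/s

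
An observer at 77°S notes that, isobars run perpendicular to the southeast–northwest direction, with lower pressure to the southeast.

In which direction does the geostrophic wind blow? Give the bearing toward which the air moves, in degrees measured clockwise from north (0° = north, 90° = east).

The pressure-gradient force points toward the southeast (bearing 135°).
Geostrophic balance: in the Southern Hemisphere the Coriolis force deflects motion to the left, so the geostrophic wind blows 90° to the left of the pressure-gradient force (low pressure on the right).
Rotating 135° by 90° counterclockwise gives 045° — the wind blows toward the northeast.

045°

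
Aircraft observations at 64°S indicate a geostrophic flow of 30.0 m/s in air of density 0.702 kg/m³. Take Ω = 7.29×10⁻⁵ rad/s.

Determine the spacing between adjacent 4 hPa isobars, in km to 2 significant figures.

140 km

Coriolis parameter at 64°S:
f = 2Ω sin φ = 2 × 7.29×10⁻⁵ × sin 64° = 1.31×10⁻⁴ s⁻¹
Geostrophic balance rearranged: |∂P/∂n| = f ρ V_g
|∂P/∂n| = 1.31×10⁻⁴ × 0.702 × 30.0 = 2.76×10⁻³ Pa/m
Isobar spacing: Δn = ΔP/|∂P/∂n| = 400 Pa / 2.76×10⁻³ Pa/m = 144939 m ≈ 140 km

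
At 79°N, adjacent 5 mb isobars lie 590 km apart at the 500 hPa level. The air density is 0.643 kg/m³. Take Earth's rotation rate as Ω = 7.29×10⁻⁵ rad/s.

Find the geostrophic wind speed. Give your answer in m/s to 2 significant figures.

9.2 m/s

Coriolis parameter at 79°N:
f = 2Ω sin φ = 2 × 7.29×10⁻⁵ × sin 79° = 1.43×10⁻⁴ s⁻¹
Pressure gradient: |∂P/∂n| = 500 Pa / 590000 m = 8.47×10⁻⁴ Pa/m
Geostrophic balance (pressure-gradient force = Coriolis force):
V_g = (1/(fρ)) |∂P/∂n| = 8.47×10⁻⁴ / (1.43×10⁻⁴ × 0.643) = 9.21 m/s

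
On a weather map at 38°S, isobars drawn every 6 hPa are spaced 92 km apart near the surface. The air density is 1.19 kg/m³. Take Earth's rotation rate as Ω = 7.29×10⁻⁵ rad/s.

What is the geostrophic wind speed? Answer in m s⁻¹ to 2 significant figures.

61 m s⁻¹

Coriolis parameter at 38°S:
f = 2Ω sin φ = 2 × 7.29×10⁻⁵ × sin 38° = 8.98×10⁻⁵ s⁻¹
Pressure gradient: |∂P/∂n| = 600 Pa / 92000 m = 6.52×10⁻³ Pa/m
Geostrophic balance (pressure-gradient force = Coriolis force):
V_g = (1/(fρ)) |∂P/∂n| = 6.52×10⁻³ / (8.98×10⁻⁵ × 1.19) = 61.1 m/s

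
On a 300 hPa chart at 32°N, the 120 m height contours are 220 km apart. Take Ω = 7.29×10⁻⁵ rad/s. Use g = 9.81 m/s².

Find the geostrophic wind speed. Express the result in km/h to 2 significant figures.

250 km/h

Coriolis parameter at 32°N:
f = 2Ω sin φ = 2 × 7.29×10⁻⁵ × sin 32° = 7.73×10⁻⁵ s⁻¹
Height gradient: |∂Z/∂n| = 120 m / 220000 m = 5.45×10⁻⁴
On a pressure surface, geostrophic balance gives V_g = (g/f)|∂Z/∂n|:
V_g = 9.81 × 5.45×10⁻⁴ / 7.73×10⁻⁵ = 69.3 m/s
Converting: 69.3 m/s × 3.6 = 250 km/h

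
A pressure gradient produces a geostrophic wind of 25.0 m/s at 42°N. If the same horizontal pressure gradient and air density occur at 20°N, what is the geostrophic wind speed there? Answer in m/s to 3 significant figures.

48.9 m/s

With the same pressure gradient and density, V_g ∝ 1/f ∝ 1/sin φ.
V₂ = V₁ · sin φ₁ / sin φ₂ = 25.0 × sin 42° / sin 20°
V₂ = 25.0 × 0.6691/0.3420 = 48.9 m/s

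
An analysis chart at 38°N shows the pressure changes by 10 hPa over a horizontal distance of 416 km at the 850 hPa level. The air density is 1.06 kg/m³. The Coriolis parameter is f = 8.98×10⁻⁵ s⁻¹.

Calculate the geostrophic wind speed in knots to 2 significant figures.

49 knots

Pressure gradient: |∂P/∂n| = 1000 Pa / 416000 m = 2.40×10⁻³ Pa/m
Geostrophic balance (pressure-gradient force = Coriolis force):
V_g = (1/(fρ)) |∂P/∂n| = 2.40×10⁻³ / (8.98×10⁻⁵ × 1.06) = 25.3 m/s
Converting: 25.3 m/s × 1.944 = 49 knots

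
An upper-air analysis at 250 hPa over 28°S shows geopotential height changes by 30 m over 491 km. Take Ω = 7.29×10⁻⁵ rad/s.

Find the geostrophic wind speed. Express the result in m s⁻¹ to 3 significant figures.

8.76 m s⁻¹

Coriolis parameter at 28°S:
f = 2Ω sin φ = 2 × 7.29×10⁻⁵ × sin 28° = 6.84×10⁻⁵ s⁻¹
Height gradient: |∂Z/∂n| = 30 m / 491000 m = 6.11×10⁻⁵
On a pressure surface, geostrophic balance gives V_g = (g/f)|∂Z/∂n|:
V_g = 9.81 × 6.11×10⁻⁵ / 6.84×10⁻⁵ = 8.76 m/s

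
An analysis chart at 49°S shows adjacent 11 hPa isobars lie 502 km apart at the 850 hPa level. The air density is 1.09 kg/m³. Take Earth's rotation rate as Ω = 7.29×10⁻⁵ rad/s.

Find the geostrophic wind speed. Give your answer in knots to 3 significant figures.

Coriolis parameter at 49°S:
f = 2Ω sin φ = 2 × 7.29×10⁻⁵ × sin 49° = 1.10×10⁻⁴ s⁻¹
Pressure gradient: |∂P/∂n| = 1100 Pa / 502000 m = 2.19×10⁻³ Pa/m
Geostrophic balance (pressure-gradient force = Coriolis force):
V_g = (1/(fρ)) |∂P/∂n| = 2.19×10⁻³ / (1.10×10⁻⁴ × 1.09) = 18.3 m/s
Converting: 18.3 m/s × 1.944 = 35.5 knots

35.5 knots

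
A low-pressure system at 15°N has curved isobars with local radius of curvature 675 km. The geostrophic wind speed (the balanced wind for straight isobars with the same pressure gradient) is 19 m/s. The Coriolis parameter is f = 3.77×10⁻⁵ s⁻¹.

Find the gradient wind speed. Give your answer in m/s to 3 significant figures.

12.7 m/s

Around a low, centrifugal force acts outward with Coriolis, so pressure-gradient force balances both:
(1/ρ)|∂P/∂n| = fV + V²/R  →  V² + fR·V − fR·V_g = 0
With fR = 3.77×10⁻⁵ × 675×10³ m = 25.4 m/s:
V = [−fR + √((fR)² + 4 fR V_g)]/2 = [−25.4 + √(25.4² + 4×25.4×19)]/2 = 12.7 m/s
Subgeostrophic (V < V_g = 19 m/s), as expected around a low.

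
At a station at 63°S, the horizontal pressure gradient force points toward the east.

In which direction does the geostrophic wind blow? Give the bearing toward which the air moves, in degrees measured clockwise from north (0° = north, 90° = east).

The pressure-gradient force points toward the east (bearing 090°).
Geostrophic balance: in the Southern Hemisphere the Coriolis force deflects motion to the left, so the geostrophic wind blows 90° to the left of the pressure-gradient force (low pressure on the right).
Rotating 090° by 90° counterclockwise gives 000° — the wind blows toward the north.

000°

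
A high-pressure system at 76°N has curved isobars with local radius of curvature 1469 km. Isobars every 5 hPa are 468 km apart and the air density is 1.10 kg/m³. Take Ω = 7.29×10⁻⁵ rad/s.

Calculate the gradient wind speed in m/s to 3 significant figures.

Coriolis parameter at 76°N:
f = 2Ω sin φ = 2 × 7.29×10⁻⁵ × sin 76° = 1.41×10⁻⁴ s⁻¹
Pressure gradient: |∂P/∂n| = 500 Pa / 468000 m = 1.07×10⁻³ Pa/m
Geostrophic speed: V_g = |∂P/∂n|/(fρ) = 1.07×10⁻³/(1.41×10⁻⁴ × 1.10) = 6.87 m/s
Around a high, pressure-gradient force acts outward with centrifugal, so Coriolis balances both:
fV = (1/ρ)|∂P/∂n| + V²/R  →  V² − fR·V + fR·V_g = 0
With fR = 1.41×10⁻⁴ × 1469×10³ m = 208 m/s:
V = [fR − √((fR)² − 4 fR V_g)]/2 = [208 − √(208² − 4×208×6.87)]/2 = 7.11 m/s
Supergeostrophic (V > V_g = 6.87 m/s), as expected around a high.

7.11 m/s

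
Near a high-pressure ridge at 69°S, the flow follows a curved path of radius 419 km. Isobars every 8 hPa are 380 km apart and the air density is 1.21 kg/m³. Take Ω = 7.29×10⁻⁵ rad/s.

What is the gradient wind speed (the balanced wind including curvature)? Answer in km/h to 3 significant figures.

Coriolis parameter at 69°S:
f = 2Ω sin φ = 2 × 7.29×10⁻⁵ × sin 69° = 1.36×10⁻⁴ s⁻¹
Pressure gradient: |∂P/∂n| = 800 Pa / 380000 m = 2.11×10⁻³ Pa/m
Geostrophic speed: V_g = |∂P/∂n|/(fρ) = 2.11×10⁻³/(1.36×10⁻⁴ × 1.21) = 12.8 m/s
Around a high, pressure-gradient force acts outward with centrifugal, so Coriolis balances both:
fV = (1/ρ)|∂P/∂n| + V²/R  →  V² − fR·V + fR·V_g = 0
With fR = 1.36×10⁻⁴ × 419×10³ m = 57.0 m/s:
V = [fR − √((fR)² − 4 fR V_g)]/2 = [57.0 − √(57.0² − 4×57.0×12.8)]/2 = 19.3 m/s
Supergeostrophic (V > V_g = 12.8 m/s), as expected around a high.
Converting: 19.3 m/s × 3.6 = 69.6 km/h

69.6 km/h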